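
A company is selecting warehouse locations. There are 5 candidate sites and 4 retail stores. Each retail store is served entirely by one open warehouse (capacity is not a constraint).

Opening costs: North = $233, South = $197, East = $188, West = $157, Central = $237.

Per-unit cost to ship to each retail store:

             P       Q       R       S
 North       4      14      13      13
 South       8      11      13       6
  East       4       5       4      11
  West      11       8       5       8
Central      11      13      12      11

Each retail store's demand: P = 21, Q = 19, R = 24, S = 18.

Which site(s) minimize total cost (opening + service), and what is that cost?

For any fixed open set, each retail store goes to its cheapest open site; total = fixed + service.
{East}: P→East 4·21=84, Q→East 5·19=95, R→East 4·24=96, S→East 11·18=198. Service 473; fixed 188; total 661.
{East, West}: service 419 + fixed 345 = 764
{South, East}: P→East 4·21=84, Q→East 5·19=95, R→East 4·24=96, S→South 6·18=108. Service 383; fixed 385; total 768.
{North, South, East, West, Central}: service 383 + fixed 1012 = 1395
No other subset beats 661.

Open East only; minimum total cost 661.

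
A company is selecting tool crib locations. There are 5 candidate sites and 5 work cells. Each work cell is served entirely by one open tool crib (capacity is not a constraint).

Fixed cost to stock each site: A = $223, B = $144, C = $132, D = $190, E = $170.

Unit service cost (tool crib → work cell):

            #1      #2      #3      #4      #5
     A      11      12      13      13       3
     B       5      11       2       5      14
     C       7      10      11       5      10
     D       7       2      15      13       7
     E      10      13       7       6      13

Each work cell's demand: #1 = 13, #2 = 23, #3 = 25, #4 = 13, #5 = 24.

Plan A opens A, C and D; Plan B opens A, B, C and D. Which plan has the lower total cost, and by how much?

Plan B is cheaper by 107.

Plan A: {A, C, D}: #1→C 7·13=91, #2→D 2·23=46, #3→C 11·25=275, #4→C 5·13=65, #5→A 3·24=72. Service 549; fixed 545; total 1094.
Plan B: {A, B, C, D}: #1→B 5·13=65, #2→D 2·23=46, #3→B 2·25=50, #4→B 5·13=65, #5→A 3·24=72. Service 298; fixed 689; total 987.
Difference: |1094 − 987| = 107.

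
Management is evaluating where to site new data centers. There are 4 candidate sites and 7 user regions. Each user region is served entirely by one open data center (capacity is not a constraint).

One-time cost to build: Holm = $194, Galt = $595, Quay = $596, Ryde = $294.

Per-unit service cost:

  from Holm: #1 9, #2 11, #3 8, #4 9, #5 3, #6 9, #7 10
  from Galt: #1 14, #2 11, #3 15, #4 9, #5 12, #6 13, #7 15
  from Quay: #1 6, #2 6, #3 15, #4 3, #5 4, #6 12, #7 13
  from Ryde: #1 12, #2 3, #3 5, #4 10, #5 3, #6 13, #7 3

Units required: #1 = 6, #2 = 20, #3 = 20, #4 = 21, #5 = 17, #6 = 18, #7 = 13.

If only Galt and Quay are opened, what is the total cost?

Each user region is assigned to its cheapest site among the open ones.
{Galt, Quay}: #1→Quay 6·6=36, #2→Quay 6·20=120, #3→Galt 15·20=300, #4→Quay 3·21=63, #5→Quay 4·17=68, #6→Quay 12·18=216, #7→Quay 13·13=169. Service 972; fixed 1191; total 2163.

Total cost: 2163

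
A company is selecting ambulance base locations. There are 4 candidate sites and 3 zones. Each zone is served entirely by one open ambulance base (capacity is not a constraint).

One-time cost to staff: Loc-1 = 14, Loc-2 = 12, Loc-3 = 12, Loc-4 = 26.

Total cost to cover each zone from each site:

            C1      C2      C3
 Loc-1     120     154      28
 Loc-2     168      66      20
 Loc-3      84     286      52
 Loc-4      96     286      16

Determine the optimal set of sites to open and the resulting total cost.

For any fixed open set, each zone goes to its cheapest open site; total = fixed + service.
{Loc-2, Loc-3}: C1→Loc-3 84, C2→Loc-2 66, C3→Loc-2 20. Service 170; fixed 24; total 194.
{Loc-1, Loc-2, Loc-3}: service 170 + fixed 38 = 208
{Loc-2, Loc-3, Loc-4}: service 166 + fixed 50 = 216
{Loc-1, Loc-2, Loc-3, Loc-4}: C1→Loc-3 84, C2→Loc-2 66, C3→Loc-4 16. Service 166; fixed 64; total 230.
(All 15 nonempty subsets were checked; Loc-2 and Loc-3 is lowest.)

Open Loc-2 and Loc-3; minimum total cost 194.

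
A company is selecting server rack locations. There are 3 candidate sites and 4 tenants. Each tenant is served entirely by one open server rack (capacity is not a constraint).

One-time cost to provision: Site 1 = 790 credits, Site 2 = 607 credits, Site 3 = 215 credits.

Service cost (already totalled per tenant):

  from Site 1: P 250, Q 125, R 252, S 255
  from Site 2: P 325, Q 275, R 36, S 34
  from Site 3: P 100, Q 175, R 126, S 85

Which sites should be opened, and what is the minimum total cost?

Open Site 3 only; minimum total cost 701.

For any fixed open set, each tenant goes to its cheapest open site; total = fixed + service.
{Site 3}: P→Site 3 100, Q→Site 3 175, R→Site 3 126, S→Site 3 85. Service 486; fixed 215; total 701.
{Site 2, Site 3}: P→Site 3 100, Q→Site 3 175, R→Site 2 36, S→Site 2 34. Service 345; fixed 822; total 1167.
{Site 2}: service 670 + fixed 607 = 1277
{Site 1, Site 2, Site 3}: service 295 + fixed 1612 = 1907
No other subset beats 701.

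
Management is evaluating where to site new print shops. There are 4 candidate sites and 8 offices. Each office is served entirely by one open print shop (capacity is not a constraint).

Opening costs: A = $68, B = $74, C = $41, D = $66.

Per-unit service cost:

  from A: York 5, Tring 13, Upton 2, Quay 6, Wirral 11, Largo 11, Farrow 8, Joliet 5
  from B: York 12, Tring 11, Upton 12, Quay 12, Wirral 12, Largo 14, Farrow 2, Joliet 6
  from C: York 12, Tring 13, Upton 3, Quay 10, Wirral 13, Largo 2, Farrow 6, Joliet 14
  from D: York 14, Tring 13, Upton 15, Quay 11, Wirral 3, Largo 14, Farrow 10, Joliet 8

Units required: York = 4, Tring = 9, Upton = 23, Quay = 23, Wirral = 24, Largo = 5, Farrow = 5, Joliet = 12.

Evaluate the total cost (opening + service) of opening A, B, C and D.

Total cost: 704

Each office is assigned to its cheapest site among the open ones.
{A, B, C, D}: York→A 5·4=20, Tring→B 11·9=99, Upton→A 2·23=46, Quay→A 6·23=138, Wirral→D 3·24=72, Largo→C 2·5=10, Farrow→B 2·5=10, Joliet→A 5·12=60. Service 455; fixed 249; total 704.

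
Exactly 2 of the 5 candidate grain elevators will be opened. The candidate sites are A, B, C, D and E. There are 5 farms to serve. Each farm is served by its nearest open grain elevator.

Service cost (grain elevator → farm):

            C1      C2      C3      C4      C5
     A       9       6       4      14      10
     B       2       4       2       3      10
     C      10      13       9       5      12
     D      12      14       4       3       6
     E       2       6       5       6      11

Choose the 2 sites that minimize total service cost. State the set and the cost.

Choose B and D; total service cost 17.

With exactly 2 open, each farm uses its cheapest among the chosen.
{B, D}: C1→B 2, C2→B 4, C3→B 2, C4→B 3, C5→D 6. Service cost 17.
{A, B}: service cost 21
{B, C}: service cost 21
Among all 10 size-2 choices, {B, D} is lowest.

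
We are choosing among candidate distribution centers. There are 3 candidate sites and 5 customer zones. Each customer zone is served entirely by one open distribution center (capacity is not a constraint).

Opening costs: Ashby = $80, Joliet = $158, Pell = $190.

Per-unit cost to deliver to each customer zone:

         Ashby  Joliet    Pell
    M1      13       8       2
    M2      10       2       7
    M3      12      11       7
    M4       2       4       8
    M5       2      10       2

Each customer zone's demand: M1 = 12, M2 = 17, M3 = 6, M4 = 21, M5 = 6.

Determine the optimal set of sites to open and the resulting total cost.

Open Ashby and Joliet; minimum total cost 488.

For any fixed open set, each customer zone goes to its cheapest open site; total = fixed + service.
{Ashby, Joliet}: M1→Joliet 8·12=96, M2→Joliet 2·17=34, M3→Joliet 11·6=66, M4→Ashby 2·21=42, M5→Ashby 2·6=12. Service 250; fixed 238; total 488.
{Joliet}: M1→Joliet 8·12=96, M2→Joliet 2·17=34, M3→Joliet 11·6=66, M4→Joliet 4·21=84, M5→Joliet 10·6=60. Service 340; fixed 158; total 498.
{Ashby, Pell}: service 239 + fixed 270 = 509
{Ashby, Joliet, Pell}: service 154 + fixed 428 = 582
No other subset beats 488.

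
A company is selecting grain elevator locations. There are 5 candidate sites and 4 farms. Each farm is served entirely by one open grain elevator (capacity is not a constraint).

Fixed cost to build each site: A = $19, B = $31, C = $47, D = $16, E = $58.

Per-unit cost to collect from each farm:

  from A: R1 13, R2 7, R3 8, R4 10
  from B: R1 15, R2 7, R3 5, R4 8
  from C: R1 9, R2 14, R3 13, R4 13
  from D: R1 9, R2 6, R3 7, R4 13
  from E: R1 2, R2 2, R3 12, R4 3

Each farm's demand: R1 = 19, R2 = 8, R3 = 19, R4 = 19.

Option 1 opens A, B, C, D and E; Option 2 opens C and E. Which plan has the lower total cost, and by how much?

Option 1: {A, B, C, D, E}: R1→E 2·19=38, R2→E 2·8=16, R3→B 5·19=95, R4→E 3·19=57. Service 206; fixed 171; total 377.
Option 2: {C, E}: R1→E 2·19=38, R2→E 2·8=16, R3→E 12·19=228, R4→E 3·19=57. Service 339; fixed 105; total 444.
Difference: |377 − 444| = 67.

Option 1 is cheaper by 67.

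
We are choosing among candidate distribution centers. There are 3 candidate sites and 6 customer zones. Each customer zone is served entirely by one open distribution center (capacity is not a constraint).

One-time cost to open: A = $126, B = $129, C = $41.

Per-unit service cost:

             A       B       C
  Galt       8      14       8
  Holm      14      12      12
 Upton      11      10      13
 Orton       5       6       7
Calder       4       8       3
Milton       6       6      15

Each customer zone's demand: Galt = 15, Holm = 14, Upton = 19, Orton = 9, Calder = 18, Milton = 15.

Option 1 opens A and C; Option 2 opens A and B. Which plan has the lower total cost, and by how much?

Option 1 is cheaper by 87.

Option 1: {A, C}: Galt→A 8·15=120, Holm→C 12·14=168, Upton→A 11·19=209, Orton→A 5·9=45, Calder→C 3·18=54, Milton→A 6·15=90. Service 686; fixed 167; total 853.
Option 2: {A, B}: Galt→A 8·15=120, Holm→B 12·14=168, Upton→B 10·19=190, Orton→A 5·9=45, Calder→A 4·18=72, Milton→A 6·15=90. Service 685; fixed 255; total 940.
Difference: |853 − 940| = 87.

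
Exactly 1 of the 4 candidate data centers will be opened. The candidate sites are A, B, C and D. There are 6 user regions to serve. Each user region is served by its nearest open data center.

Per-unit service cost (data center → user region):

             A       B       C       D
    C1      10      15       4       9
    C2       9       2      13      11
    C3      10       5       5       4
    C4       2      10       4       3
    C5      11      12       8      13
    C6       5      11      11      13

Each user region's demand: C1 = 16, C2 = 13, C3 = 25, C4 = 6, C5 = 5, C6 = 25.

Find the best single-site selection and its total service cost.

Choose C only; total service cost 697.

With exactly 1 open, each user region uses its cheapest among the chosen.
{C}: C1→C 4·16=64, C2→C 13·13=169, C3→C 5·25=125, C4→C 4·6=24, C5→C 8·5=40, C6→C 11·25=275. Service cost 697.
{A}: service cost 719
{B}: service cost 786
Among all 4 size-1 choices, {C} is lowest.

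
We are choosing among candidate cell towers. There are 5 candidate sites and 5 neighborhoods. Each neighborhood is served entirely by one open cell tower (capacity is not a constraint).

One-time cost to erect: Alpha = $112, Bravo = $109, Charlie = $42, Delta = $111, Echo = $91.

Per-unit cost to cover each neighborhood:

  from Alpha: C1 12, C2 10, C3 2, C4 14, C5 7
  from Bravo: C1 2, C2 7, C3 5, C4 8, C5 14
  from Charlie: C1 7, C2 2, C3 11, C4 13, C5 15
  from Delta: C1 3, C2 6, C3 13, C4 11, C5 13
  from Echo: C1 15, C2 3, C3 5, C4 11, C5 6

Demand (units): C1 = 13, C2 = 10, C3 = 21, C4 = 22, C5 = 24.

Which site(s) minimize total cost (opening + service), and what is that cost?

Open Bravo and Echo; minimum total cost 681.

For any fixed open set, each neighborhood goes to its cheapest open site; total = fixed + service.
{Bravo, Echo}: C1→Bravo 2·13=26, C2→Echo 3·10=30, C3→Bravo 5·21=105, C4→Bravo 8·22=176, C5→Echo 6·24=144. Service 481; fixed 200; total 681.
{Alpha, Bravo, Charlie}: C1→Bravo 2·13=26, C2→Charlie 2·10=20, C3→Alpha 2·21=42, C4→Bravo 8·22=176, C5→Alpha 7·24=168. Service 432; fixed 263; total 695.
{Alpha, Bravo}: C1→Bravo 2·13=26, C2→Bravo 7·10=70, C3→Alpha 2·21=42, C4→Bravo 8·22=176, C5→Alpha 7·24=168. Service 482; fixed 221; total 703.
{Alpha, Bravo, Charlie, Delta, Echo}: C1→Bravo 2·13=26, C2→Charlie 2·10=20, C3→Alpha 2·21=42, C4→Bravo 8·22=176, C5→Echo 6·24=144. Service 408; fixed 465; total 873.
No other subset beats 681.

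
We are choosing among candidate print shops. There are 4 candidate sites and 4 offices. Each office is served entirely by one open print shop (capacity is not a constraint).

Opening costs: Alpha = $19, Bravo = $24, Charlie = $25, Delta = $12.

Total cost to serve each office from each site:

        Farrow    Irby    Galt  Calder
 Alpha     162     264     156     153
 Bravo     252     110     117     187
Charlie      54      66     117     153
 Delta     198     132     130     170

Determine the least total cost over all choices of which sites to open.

Minimum total cost: 415

For any fixed open set, each office goes to its cheapest open site; total = fixed + service.
{Charlie}: Farrow→Charlie 54, Irby→Charlie 66, Galt→Charlie 117, Calder→Charlie 153. Service 390; fixed 25; total 415.
{Charlie, Delta}: Farrow→Charlie 54, Irby→Charlie 66, Galt→Charlie 117, Calder→Charlie 153. Service 390; fixed 37; total 427.
{Alpha, Charlie}: service 390 + fixed 44 = 434
{Alpha, Bravo, Charlie, Delta}: Farrow→Charlie 54, Irby→Charlie 66, Galt→Bravo 117, Calder→Alpha 153. Service 390; fixed 80; total 470.
No other subset beats 415.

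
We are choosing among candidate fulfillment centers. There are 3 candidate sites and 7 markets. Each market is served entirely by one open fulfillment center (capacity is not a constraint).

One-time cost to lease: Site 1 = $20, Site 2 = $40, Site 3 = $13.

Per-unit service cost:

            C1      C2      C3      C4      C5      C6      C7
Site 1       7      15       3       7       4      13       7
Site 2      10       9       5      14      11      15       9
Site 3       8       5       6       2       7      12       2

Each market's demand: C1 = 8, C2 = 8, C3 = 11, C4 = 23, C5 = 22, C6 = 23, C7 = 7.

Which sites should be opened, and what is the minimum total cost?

For any fixed open set, each market goes to its cheapest open site; total = fixed + service.
{Site 1, Site 3}: C1→Site 1 7·8=56, C2→Site 3 5·8=40, C3→Site 1 3·11=33, C4→Site 3 2·23=46, C5→Site 1 4·22=88, C6→Site 3 12·23=276, C7→Site 3 2·7=14. Service 553; fixed 33; total 586.
{Site 1, Site 2, Site 3}: C1→Site 1 7·8=56, C2→Site 3 5·8=40, C3→Site 1 3·11=33, C4→Site 3 2·23=46, C5→Site 1 4·22=88, C6→Site 3 12·23=276, C7→Site 3 2·7=14. Service 553; fixed 73; total 626.
{Site 3}: service 660 + fixed 13 = 673
No other subset beats 586.

Open Site 1 and Site 3; minimum total cost 586.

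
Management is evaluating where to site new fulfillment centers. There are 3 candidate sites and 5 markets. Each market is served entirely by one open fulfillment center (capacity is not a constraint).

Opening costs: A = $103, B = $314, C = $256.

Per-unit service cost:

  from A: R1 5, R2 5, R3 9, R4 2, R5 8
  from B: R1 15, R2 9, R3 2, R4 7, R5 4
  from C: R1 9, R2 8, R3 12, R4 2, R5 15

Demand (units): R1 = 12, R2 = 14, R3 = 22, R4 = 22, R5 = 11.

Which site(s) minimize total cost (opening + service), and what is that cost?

For any fixed open set, each market goes to its cheapest open site; total = fixed + service.
{A}: R1→A 5·12=60, R2→A 5·14=70, R3→A 9·22=198, R4→A 2·22=44, R5→A 8·11=88. Service 460; fixed 103; total 563.
{A, B}: R1→A 5·12=60, R2→A 5·14=70, R3→B 2·22=44, R4→A 2·22=44, R5→B 4·11=44. Service 262; fixed 417; total 679.
{A, C}: service 460 + fixed 359 = 819
{A, B, C}: R1→A 5·12=60, R2→A 5·14=70, R3→B 2·22=44, R4→A 2·22=44, R5→B 4·11=44. Service 262; fixed 673; total 935.
(All 7 nonempty subsets were checked; A only is lowest.)

Open A only; minimum total cost 563.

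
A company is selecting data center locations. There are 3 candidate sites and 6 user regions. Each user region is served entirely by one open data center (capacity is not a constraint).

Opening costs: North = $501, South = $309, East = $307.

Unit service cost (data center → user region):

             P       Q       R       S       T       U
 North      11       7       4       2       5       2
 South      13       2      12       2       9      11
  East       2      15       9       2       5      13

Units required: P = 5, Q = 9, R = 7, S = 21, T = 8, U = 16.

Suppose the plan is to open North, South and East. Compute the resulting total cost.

Each user region is assigned to its cheapest site among the open ones.
{North, South, East}: P→East 2·5=10, Q→South 2·9=18, R→North 4·7=28, S→North 2·21=42, T→North 5·8=40, U→North 2·16=32. Service 170; fixed 1117; total 1287.

Total cost: 1287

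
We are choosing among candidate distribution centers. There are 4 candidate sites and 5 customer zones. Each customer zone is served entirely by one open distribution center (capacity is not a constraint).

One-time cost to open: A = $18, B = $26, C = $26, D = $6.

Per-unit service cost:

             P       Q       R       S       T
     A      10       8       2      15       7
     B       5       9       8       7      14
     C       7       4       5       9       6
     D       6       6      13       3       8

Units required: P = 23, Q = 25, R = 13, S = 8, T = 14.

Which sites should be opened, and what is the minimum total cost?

Open A, C and D; minimum total cost 422.

For any fixed open set, each customer zone goes to its cheapest open site; total = fixed + service.
{A, C, D}: P→D 6·23=138, Q→C 4·25=100, R→A 2·13=26, S→D 3·8=24, T→C 6·14=84. Service 372; fixed 50; total 422.
{A, B, C, D}: P→B 5·23=115, Q→C 4·25=100, R→A 2·13=26, S→D 3·8=24, T→C 6·14=84. Service 349; fixed 76; total 425.
{C, D}: service 411 + fixed 32 = 443
{D}: P→D 6·23=138, Q→D 6·25=150, R→D 13·13=169, S→D 3·8=24, T→D 8·14=112. Service 593; fixed 6; total 599.
(All 15 nonempty subsets were checked; A, C and D is lowest.)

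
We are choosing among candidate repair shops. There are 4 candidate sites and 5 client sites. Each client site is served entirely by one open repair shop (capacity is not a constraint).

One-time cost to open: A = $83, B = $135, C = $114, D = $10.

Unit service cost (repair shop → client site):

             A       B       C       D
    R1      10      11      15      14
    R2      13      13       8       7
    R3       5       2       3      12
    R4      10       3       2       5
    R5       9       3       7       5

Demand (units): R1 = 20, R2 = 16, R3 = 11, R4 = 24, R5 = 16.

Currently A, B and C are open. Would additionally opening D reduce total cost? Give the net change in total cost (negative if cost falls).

Yes — net change −6 (cost falls by 6).

Current service cost with {A, B, C}: 446.
Adding D: each client site re-picks its cheapest; new service cost 430, saving 16.
Extra fixed cost: 10. Net change = 10 − 16 = -6.
(Totals: 778 → 772.)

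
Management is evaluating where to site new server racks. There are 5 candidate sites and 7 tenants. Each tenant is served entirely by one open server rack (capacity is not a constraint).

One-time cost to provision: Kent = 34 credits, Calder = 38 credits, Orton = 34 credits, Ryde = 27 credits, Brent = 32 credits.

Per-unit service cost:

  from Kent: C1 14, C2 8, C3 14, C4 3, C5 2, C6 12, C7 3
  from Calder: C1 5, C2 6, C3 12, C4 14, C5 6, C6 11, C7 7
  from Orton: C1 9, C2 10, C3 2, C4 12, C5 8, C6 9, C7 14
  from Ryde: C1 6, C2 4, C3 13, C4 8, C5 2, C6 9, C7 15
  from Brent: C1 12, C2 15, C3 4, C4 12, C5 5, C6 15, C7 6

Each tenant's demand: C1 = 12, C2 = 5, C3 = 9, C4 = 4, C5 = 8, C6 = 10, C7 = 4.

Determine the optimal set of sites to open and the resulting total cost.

Open Kent, Orton and Ryde; minimum total cost 335.

For any fixed open set, each tenant goes to its cheapest open site; total = fixed + service.
{Kent, Orton, Ryde}: C1→Ryde 6·12=72, C2→Ryde 4·5=20, C3→Orton 2·9=18, C4→Kent 3·4=12, C5→Kent 2·8=16, C6→Orton 9·10=90, C7→Kent 3·4=12. Service 240; fixed 95; total 335.
{Kent, Calder, Orton}: service 238 + fixed 106 = 344
{Ryde, Brent}: service 290 + fixed 59 = 349
{Kent, Calder, Orton, Ryde, Brent}: service 228 + fixed 165 = 393
No other subset beats 335.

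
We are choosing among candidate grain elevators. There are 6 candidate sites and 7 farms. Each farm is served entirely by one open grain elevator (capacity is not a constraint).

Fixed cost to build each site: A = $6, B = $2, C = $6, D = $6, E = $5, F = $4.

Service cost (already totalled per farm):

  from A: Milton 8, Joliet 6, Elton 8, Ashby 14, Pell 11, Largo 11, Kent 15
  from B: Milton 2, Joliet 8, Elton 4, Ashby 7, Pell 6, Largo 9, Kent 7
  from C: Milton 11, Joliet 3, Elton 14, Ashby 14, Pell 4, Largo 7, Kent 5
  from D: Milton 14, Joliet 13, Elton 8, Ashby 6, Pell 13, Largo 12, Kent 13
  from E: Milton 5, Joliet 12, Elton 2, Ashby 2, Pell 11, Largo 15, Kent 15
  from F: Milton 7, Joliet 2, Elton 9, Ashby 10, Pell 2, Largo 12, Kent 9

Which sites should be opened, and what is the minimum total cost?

For any fixed open set, each farm goes to its cheapest open site; total = fixed + service.
{B, E, F}: Milton→B 2, Joliet→F 2, Elton→E 2, Ashby→E 2, Pell→F 2, Largo→B 9, Kent→B 7. Service 26; fixed 11; total 37.
{B, C, E}: Milton→B 2, Joliet→C 3, Elton→E 2, Ashby→E 2, Pell→C 4, Largo→C 7, Kent→C 5. Service 25; fixed 13; total 38.
{B, C, E, F}: service 22 + fixed 17 = 39
{A, B, C, D, E, F}: service 22 + fixed 29 = 51
No other subset beats 37.

Open B, E and F; minimum total cost 37.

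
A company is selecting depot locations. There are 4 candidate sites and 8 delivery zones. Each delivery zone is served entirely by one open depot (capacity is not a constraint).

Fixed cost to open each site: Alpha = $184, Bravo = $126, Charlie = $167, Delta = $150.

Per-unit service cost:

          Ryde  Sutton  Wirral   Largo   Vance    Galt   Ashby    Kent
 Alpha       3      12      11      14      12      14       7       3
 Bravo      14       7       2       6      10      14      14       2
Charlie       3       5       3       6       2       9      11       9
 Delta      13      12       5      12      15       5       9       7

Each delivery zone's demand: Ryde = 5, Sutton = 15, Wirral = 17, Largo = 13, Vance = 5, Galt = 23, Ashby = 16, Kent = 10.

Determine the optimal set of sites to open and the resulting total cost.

Open Charlie only; minimum total cost 869.

For any fixed open set, each delivery zone goes to its cheapest open site; total = fixed + service.
{Charlie}: Ryde→Charlie 3·5=15, Sutton→Charlie 5·15=75, Wirral→Charlie 3·17=51, Largo→Charlie 6·13=78, Vance→Charlie 2·5=10, Galt→Charlie 9·23=207, Ashby→Charlie 11·16=176, Kent→Charlie 9·10=90. Service 702; fixed 167; total 869.
{Charlie, Delta}: Ryde→Charlie 3·5=15, Sutton→Charlie 5·15=75, Wirral→Charlie 3·17=51, Largo→Charlie 6·13=78, Vance→Charlie 2·5=10, Galt→Delta 5·23=115, Ashby→Delta 9·16=144, Kent→Delta 7·10=70. Service 558; fixed 317; total 875.
{Bravo, Delta}: service 611 + fixed 276 = 887
{Alpha, Bravo, Charlie, Delta}: Ryde→Alpha 3·5=15, Sutton→Charlie 5·15=75, Wirral→Bravo 2·17=34, Largo→Bravo 6·13=78, Vance→Charlie 2·5=10, Galt→Delta 5·23=115, Ashby→Alpha 7·16=112, Kent→Bravo 2·10=20. Service 459; fixed 627; total 1086.
No other subset beats 869.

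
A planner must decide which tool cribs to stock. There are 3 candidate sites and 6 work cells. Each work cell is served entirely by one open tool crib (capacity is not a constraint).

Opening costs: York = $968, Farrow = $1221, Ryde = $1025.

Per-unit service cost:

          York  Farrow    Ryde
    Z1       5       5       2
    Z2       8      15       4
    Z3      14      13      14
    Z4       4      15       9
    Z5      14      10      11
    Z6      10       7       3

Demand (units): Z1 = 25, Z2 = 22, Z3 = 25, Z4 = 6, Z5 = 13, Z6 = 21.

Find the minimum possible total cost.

Minimum total cost: 1773

For any fixed open set, each work cell goes to its cheapest open site; total = fixed + service.
{Ryde}: Z1→Ryde 2·25=50, Z2→Ryde 4·22=88, Z3→Ryde 14·25=350, Z4→Ryde 9·6=54, Z5→Ryde 11·13=143, Z6→Ryde 3·21=63. Service 748; fixed 1025; total 1773.
{York}: service 1067 + fixed 968 = 2035
{Farrow}: service 1147 + fixed 1221 = 2368
{York, Farrow, Ryde}: service 680 + fixed 3214 = 3894
No other subset beats 1773.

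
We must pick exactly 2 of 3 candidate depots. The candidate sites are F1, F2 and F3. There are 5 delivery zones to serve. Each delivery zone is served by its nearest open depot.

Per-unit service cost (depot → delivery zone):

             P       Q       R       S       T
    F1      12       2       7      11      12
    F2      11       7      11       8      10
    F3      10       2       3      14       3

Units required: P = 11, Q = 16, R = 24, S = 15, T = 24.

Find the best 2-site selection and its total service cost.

Choose F2 and F3; total service cost 406.

With exactly 2 open, each delivery zone uses its cheapest among the chosen.
{F2, F3}: P→F3 10·11=110, Q→F3 2·16=32, R→F3 3·24=72, S→F2 8·15=120, T→F3 3·24=72. Service cost 406.
{F1, F3}: service cost 451
{F1, F2}: service cost 681
Among all 3 size-2 choices, {F2, F3} is lowest.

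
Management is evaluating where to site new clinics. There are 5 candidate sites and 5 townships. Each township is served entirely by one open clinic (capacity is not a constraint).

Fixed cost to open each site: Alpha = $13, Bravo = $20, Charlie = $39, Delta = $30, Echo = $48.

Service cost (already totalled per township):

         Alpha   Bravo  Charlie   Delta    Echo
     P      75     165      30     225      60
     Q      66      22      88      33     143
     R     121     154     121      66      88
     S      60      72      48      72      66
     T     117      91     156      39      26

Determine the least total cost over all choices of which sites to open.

Minimum total cost: 285

For any fixed open set, each township goes to its cheapest open site; total = fixed + service.
{Charlie, Delta}: P→Charlie 30, Q→Delta 33, R→Delta 66, S→Charlie 48, T→Delta 39. Service 216; fixed 69; total 285.
{Bravo, Charlie, Delta}: service 205 + fixed 89 = 294
{Alpha, Charlie, Delta}: P→Charlie 30, Q→Delta 33, R→Delta 66, S→Charlie 48, T→Delta 39. Service 216; fixed 82; total 298.
{Alpha, Bravo, Charlie, Delta, Echo}: P→Charlie 30, Q→Bravo 22, R→Delta 66, S→Charlie 48, T→Echo 26. Service 192; fixed 150; total 342.
No other subset beats 285.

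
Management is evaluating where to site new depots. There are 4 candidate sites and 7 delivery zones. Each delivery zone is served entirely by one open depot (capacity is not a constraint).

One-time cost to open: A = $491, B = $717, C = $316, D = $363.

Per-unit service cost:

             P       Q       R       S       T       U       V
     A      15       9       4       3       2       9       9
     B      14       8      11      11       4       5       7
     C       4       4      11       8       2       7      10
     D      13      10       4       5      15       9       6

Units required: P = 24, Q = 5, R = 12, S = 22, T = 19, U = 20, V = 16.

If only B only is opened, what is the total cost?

Each delivery zone is assigned to its cheapest site among the open ones.
{B}: P→B 14·24=336, Q→B 8·5=40, R→B 11·12=132, S→B 11·22=242, T→B 4·19=76, U→B 5·20=100, V→B 7·16=112. Service 1038; fixed 717; total 1755.

Total cost: 1755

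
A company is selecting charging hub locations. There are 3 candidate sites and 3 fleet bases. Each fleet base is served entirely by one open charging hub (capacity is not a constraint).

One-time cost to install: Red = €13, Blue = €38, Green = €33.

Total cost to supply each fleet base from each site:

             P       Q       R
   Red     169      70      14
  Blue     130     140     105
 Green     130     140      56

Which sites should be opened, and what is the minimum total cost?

For any fixed open set, each fleet base goes to its cheapest open site; total = fixed + service.
{Red, Green}: P→Green 130, Q→Red 70, R→Red 14. Service 214; fixed 46; total 260.
{Red, Blue}: service 214 + fixed 51 = 265
{Red}: service 253 + fixed 13 = 266
{Red, Blue, Green}: P→Blue 130, Q→Red 70, R→Red 14. Service 214; fixed 84; total 298.
No other subset beats 260.

Open Red and Green; minimum total cost 260.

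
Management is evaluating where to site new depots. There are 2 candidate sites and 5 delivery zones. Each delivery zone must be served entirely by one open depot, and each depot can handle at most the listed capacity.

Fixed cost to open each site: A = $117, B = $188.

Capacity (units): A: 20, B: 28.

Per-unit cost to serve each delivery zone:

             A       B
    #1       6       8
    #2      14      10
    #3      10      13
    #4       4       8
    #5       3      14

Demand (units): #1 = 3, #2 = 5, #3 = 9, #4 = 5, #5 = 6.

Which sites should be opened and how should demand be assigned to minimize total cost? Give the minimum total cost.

Minimum total cost: 503

Open {B}: #1→B 8·3=24, #2→B 10·5=50, #3→B 13·9=117, #4→B 8·5=40, #5→B 14·6=84.
Loads: B carries 28/28. Service 315; fixed 188; total 503.
Next best feasible plan costs 507.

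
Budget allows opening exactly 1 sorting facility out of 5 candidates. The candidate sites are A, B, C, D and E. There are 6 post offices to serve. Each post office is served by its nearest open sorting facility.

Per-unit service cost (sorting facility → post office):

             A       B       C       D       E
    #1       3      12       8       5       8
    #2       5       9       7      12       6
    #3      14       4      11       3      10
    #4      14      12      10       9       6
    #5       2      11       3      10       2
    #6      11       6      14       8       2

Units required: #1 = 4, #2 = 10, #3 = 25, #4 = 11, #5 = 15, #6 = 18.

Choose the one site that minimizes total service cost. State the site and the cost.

With exactly 1 open, each post office uses its cheapest among the chosen.
{E}: #1→E 8·4=32, #2→E 6·10=60, #3→E 10·25=250, #4→E 6·11=66, #5→E 2·15=30, #6→E 2·18=36. Service cost 474.
{D}: service cost 608
{B}: service cost 643
Among all 5 size-1 choices, {E} is lowest.

Choose E only; total service cost 474.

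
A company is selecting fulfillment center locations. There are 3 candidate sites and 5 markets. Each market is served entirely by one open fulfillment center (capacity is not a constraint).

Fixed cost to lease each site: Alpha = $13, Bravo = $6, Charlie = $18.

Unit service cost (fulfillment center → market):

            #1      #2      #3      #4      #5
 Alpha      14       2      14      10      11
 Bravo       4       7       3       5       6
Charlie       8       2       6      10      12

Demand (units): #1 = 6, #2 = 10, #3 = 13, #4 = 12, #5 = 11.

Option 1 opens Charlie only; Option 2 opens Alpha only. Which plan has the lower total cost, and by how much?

Option 1 is cheaper by 124.

Option 1: {Charlie}: #1→Charlie 8·6=48, #2→Charlie 2·10=20, #3→Charlie 6·13=78, #4→Charlie 10·12=120, #5→Charlie 12·11=132. Service 398; fixed 18; total 416.
Option 2: {Alpha}: #1→Alpha 14·6=84, #2→Alpha 2·10=20, #3→Alpha 14·13=182, #4→Alpha 10·12=120, #5→Alpha 11·11=121. Service 527; fixed 13; total 540.
Difference: |416 − 540| = 124.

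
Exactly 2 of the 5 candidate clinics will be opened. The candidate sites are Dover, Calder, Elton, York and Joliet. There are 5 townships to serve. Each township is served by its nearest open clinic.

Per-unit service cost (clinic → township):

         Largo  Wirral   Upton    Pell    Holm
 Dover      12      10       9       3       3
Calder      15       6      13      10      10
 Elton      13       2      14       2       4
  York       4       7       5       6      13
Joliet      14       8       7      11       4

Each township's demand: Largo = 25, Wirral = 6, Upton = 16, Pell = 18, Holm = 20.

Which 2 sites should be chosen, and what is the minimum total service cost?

With exactly 2 open, each township uses its cheapest among the chosen.
{Elton, York}: Largo→York 4·25=100, Wirral→Elton 2·6=12, Upton→York 5·16=80, Pell→Elton 2·18=36, Holm→Elton 4·20=80. Service cost 308.
{Dover, York}: service cost 336
{York, Joliet}: service cost 410
Among all 10 size-2 choices, {Elton, York} is lowest.

Choose Elton and York; total service cost 308.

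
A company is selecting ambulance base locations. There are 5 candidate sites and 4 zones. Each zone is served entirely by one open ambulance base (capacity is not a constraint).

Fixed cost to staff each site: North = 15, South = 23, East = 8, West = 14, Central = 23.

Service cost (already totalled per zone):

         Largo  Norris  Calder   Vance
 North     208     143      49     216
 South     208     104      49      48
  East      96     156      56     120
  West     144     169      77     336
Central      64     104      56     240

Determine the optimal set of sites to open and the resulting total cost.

For any fixed open set, each zone goes to its cheapest open site; total = fixed + service.
{South, Central}: Largo→Central 64, Norris→South 104, Calder→South 49, Vance→South 48. Service 265; fixed 46; total 311.
{South, East, Central}: service 265 + fixed 54 = 319
{South, West, Central}: Largo→Central 64, Norris→South 104, Calder→South 49, Vance→South 48. Service 265; fixed 60; total 325.
{North, South, East, West, Central}: service 265 + fixed 83 = 348
No other subset beats 311.

Open South and Central; minimum total cost 311.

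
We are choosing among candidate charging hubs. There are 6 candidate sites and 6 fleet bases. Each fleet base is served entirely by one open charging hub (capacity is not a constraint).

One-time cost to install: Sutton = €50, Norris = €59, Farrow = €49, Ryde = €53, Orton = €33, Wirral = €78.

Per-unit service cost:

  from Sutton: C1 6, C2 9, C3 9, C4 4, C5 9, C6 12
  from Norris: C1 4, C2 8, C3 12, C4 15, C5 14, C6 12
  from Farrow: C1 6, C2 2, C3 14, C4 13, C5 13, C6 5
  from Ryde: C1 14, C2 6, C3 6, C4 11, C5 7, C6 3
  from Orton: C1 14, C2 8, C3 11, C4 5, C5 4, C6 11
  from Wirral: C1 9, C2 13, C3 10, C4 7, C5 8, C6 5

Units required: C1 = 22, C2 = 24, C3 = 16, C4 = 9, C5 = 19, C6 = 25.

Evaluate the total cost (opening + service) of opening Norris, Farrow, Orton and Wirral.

Total cost: 761

Each fleet base is assigned to its cheapest site among the open ones.
{Norris, Farrow, Orton, Wirral}: C1→Norris 4·22=88, C2→Farrow 2·24=48, C3→Wirral 10·16=160, C4→Orton 5·9=45, C5→Orton 4·19=76, C6→Farrow 5·25=125. Service 542; fixed 219; total 761.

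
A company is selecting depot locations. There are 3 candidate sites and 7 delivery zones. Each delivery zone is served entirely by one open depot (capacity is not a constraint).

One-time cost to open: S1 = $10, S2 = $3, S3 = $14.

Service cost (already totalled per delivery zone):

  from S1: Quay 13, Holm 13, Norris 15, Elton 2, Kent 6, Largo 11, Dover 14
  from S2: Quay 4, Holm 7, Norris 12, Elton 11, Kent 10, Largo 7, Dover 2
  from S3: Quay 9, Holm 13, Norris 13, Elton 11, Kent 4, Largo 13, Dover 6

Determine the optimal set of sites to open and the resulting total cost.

For any fixed open set, each delivery zone goes to its cheapest open site; total = fixed + service.
{S1, S2}: Quay→S2 4, Holm→S2 7, Norris→S2 12, Elton→S1 2, Kent→S1 6, Largo→S2 7, Dover→S2 2. Service 40; fixed 13; total 53.
{S2}: Quay→S2 4, Holm→S2 7, Norris→S2 12, Elton→S2 11, Kent→S2 10, Largo→S2 7, Dover→S2 2. Service 53; fixed 3; total 56.
{S2, S3}: Quay→S2 4, Holm→S2 7, Norris→S2 12, Elton→S2 11, Kent→S3 4, Largo→S2 7, Dover→S2 2. Service 47; fixed 17; total 64.
{S1, S2, S3}: service 38 + fixed 27 = 65
No other subset beats 53.

Open S1 and S2; minimum total cost 53.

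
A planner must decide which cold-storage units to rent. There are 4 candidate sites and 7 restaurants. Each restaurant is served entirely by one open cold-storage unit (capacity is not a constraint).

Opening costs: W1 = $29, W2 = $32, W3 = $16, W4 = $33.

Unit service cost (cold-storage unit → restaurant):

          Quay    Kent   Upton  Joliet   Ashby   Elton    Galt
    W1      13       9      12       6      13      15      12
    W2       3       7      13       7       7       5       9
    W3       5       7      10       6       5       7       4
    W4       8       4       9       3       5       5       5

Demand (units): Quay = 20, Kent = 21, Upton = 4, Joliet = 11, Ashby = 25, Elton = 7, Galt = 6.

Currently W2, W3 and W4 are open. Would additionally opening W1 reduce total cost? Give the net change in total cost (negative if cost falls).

No — net change +29 (cost rises by 29).

Current service cost with {W2, W3, W4}: 397.
Adding W1: each restaurant re-picks its cheapest; new service cost 397, saving 0.
Extra fixed cost: 29. Net change = 29 − 0 = 29.
(Totals: 478 → 507.)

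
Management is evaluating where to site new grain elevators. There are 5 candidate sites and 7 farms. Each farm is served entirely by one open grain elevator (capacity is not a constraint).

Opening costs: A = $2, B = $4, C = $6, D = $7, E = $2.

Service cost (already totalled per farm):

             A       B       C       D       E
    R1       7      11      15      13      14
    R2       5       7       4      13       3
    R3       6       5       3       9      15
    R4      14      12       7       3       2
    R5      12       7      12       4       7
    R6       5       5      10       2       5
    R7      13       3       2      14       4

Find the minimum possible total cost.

For any fixed open set, each farm goes to its cheapest open site; total = fixed + service.
{A, E}: R1→A 7, R2→E 3, R3→A 6, R4→E 2, R5→E 7, R6→A 5, R7→E 4. Service 34; fixed 4; total 38.
{A, C, E}: service 29 + fixed 10 = 39
{A, D, E}: R1→A 7, R2→E 3, R3→A 6, R4→E 2, R5→D 4, R6→D 2, R7→E 4. Service 28; fixed 11; total 39.
{A, B, C, D, E}: service 23 + fixed 21 = 44
No other subset beats 38.

Minimum total cost: 38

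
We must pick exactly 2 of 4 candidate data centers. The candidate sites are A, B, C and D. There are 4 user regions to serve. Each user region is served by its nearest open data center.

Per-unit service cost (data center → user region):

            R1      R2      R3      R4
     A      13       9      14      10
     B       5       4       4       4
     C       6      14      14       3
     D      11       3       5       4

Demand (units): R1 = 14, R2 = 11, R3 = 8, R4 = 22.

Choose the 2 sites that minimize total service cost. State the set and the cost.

With exactly 2 open, each user region uses its cheapest among the chosen.
{B, C}: R1→B 5·14=70, R2→B 4·11=44, R3→B 4·8=32, R4→C 3·22=66. Service cost 212.
{B, D}: service cost 223
{C, D}: service cost 223
Among all 6 size-2 choices, {B, C} is lowest.

Choose B and C; total service cost 212.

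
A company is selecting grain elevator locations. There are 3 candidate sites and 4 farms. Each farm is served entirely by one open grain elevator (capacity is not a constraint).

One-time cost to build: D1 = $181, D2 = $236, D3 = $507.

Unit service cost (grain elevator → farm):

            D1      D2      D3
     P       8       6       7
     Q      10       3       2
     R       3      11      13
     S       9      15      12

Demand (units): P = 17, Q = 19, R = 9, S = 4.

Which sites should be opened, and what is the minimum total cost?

For any fixed open set, each farm goes to its cheapest open site; total = fixed + service.
{D2}: P→D2 6·17=102, Q→D2 3·19=57, R→D2 11·9=99, S→D2 15·4=60. Service 318; fixed 236; total 554.
{D1}: service 389 + fixed 181 = 570
{D1, D2}: service 222 + fixed 417 = 639
{D1, D2, D3}: service 203 + fixed 924 = 1127
(All 7 nonempty subsets were checked; D2 only is lowest.)

Open D2 only; minimum total cost 554.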